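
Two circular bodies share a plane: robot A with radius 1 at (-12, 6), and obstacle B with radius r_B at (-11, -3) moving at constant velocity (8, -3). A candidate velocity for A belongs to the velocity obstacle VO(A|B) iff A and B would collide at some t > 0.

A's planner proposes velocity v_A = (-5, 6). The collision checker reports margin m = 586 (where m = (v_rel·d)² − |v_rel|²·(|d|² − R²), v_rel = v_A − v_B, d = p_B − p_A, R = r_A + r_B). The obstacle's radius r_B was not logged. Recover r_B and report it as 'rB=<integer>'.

m = 586
d = (1, -9);  v_rel = (-13, 9),  |v_rel|² = 250
v_rel×d = (-13)·(-9) − (9)·(1) = 108
since m = R²·250 − 108²:  R² = (11664 + 586) / 250 = 49
R = √49 = 7  ⇒  r_B = 7 − 1 = 6

rB=6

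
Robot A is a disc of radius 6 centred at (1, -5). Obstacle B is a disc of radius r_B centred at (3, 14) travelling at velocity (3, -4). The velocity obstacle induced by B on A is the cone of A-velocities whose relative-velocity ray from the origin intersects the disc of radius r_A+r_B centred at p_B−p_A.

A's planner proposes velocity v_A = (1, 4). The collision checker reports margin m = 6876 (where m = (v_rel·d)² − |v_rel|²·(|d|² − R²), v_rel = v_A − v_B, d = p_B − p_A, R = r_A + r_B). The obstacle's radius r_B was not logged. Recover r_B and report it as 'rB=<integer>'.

m = 6876
d = (2, 19);  v_rel = (-2, 8),  |v_rel|² = 68
v_rel×d = (-2)·(19) − (8)·(2) = -54
since m = R²·68 − (-54)²:  R² = (2916 + 6876) / 68 = 144
R = √144 = 12  ⇒  r_B = 12 − 6 = 6

rB=6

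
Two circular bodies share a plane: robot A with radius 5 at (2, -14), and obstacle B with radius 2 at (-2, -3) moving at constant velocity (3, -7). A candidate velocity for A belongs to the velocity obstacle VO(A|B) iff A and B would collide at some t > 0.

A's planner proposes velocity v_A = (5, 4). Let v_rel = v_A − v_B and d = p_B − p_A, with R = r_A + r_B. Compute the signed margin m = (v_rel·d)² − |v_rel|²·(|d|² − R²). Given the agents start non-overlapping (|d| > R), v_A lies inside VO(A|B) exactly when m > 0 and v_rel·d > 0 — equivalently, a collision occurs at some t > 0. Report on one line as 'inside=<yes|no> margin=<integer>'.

d = (-4, 11),  |d|² = 137;  R = 5+2 = 7,  c = 137−7² = 88
v_rel = (2, 11),  |v_rel|² = 125;  v_rel·d = (2)·(-4) + (11)·(11) = 113
125·t² − 226·t + 88 = 0  ⇒  m = 113² − 125·88 = 1769
m = 1769 > 0,  v_rel·d = 113 > 0  ⇒  inside

inside=yes margin=1769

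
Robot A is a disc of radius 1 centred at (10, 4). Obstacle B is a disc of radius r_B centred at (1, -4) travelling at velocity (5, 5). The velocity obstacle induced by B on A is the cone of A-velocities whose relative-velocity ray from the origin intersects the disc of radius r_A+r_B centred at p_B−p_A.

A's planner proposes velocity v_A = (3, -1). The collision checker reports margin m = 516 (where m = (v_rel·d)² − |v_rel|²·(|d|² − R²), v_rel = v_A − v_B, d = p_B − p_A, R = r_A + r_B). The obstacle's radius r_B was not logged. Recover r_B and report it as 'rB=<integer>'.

m = 516
d = (-9, -8);  v_rel = (-2, -6),  |v_rel|² = 40
v_rel×d = (-2)·(-8) − (-6)·(-9) = -38
since m = R²·40 − (-38)²:  R² = (1444 + 516) / 40 = 49
R = √49 = 7  ⇒  r_B = 7 − 1 = 6

rB=6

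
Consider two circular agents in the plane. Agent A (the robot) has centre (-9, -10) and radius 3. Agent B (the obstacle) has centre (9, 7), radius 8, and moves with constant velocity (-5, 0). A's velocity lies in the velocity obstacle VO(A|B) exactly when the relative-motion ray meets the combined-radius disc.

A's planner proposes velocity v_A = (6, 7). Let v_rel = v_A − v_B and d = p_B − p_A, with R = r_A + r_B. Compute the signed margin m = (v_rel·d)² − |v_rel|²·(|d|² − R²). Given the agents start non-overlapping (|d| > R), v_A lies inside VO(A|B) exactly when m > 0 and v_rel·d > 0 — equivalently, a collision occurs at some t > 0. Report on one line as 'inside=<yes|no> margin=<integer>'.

d = (18, 17),  |d|² = 613;  R = 3+8 = 11,  c = 613−11² = 492
v_rel = (11, 7),  |v_rel|² = 170;  v_rel·d = (11)·(18) + (7)·(17) = 317
170·t² − 634·t + 492 = 0  ⇒  m = 317² − 170·492 = 16849
m = 16849 > 0,  v_rel·d = 317 > 0  ⇒  inside

inside=yes margin=16849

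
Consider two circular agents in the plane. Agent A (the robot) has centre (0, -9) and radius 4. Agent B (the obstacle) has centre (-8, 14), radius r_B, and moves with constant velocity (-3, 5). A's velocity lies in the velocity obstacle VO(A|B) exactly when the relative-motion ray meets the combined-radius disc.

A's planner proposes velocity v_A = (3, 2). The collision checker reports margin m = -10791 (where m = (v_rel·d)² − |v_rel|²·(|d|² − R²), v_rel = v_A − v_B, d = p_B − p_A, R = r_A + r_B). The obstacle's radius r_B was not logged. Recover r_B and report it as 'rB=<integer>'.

m = -10791
d = (-8, 23);  v_rel = (6, -3),  |v_rel|² = 45
v_rel×d = (6)·(23) − (-3)·(-8) = 114
since m = R²·45 − 114²:  R² = (12996 + -10791) / 45 = 49
R = √49 = 7  ⇒  r_B = 7 − 4 = 3

rB=3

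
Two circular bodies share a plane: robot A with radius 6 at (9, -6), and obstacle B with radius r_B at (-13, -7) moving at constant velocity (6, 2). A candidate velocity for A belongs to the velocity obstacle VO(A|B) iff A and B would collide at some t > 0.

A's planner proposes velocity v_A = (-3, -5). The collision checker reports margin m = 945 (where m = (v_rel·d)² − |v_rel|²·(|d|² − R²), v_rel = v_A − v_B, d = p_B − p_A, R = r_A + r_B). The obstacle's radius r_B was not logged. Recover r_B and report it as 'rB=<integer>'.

m = 945
d = (-22, -1);  v_rel = (-9, -7),  |v_rel|² = 130
v_rel×d = (-9)·(-1) − (-7)·(-22) = -145
since m = R²·130 − (-145)²:  R² = (21025 + 945) / 130 = 169
R = √169 = 13  ⇒  r_B = 13 − 6 = 7

rB=7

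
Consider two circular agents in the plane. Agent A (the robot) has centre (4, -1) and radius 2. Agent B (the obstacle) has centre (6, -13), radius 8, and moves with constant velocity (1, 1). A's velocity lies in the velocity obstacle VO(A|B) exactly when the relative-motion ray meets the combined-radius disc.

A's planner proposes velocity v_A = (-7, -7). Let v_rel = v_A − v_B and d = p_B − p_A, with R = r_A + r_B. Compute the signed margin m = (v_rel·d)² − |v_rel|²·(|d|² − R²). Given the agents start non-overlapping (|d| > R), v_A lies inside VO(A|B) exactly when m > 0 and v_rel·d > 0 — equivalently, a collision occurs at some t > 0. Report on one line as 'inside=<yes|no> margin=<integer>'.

d = (2, -12),  |d|² = 148;  R = 2+8 = 10,  c = 148−10² = 48
v_rel = (-8, -8),  |v_rel|² = 128;  v_rel·d = (-8)·(2) + (-8)·(-12) = 80
128·t² − 160·t + 48 = 0  ⇒  m = 80² − 128·48 = 256
m = 256 > 0,  v_rel·d = 80 > 0  ⇒  inside

inside=yes margin=256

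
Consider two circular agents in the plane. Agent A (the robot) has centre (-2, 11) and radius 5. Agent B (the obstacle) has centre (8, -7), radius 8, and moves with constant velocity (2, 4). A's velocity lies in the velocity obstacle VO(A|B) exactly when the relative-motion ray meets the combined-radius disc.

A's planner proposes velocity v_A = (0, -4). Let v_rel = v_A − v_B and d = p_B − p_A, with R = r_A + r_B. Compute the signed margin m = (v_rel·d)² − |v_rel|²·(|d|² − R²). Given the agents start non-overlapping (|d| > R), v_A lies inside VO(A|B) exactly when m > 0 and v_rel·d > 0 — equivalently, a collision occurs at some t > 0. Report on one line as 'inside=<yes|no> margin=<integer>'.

d = (10, -18),  |d|² = 424;  R = 5+8 = 13,  c = 424−13² = 255
v_rel = (-2, -8),  |v_rel|² = 68;  v_rel·d = (-2)·(10) + (-8)·(-18) = 124
68·t² − 248·t + 255 = 0  ⇒  m = 124² − 68·255 = -1964
m = -1964 < 0,  v_rel·d = 124 > 0  ⇒  outside

inside=no margin=-1964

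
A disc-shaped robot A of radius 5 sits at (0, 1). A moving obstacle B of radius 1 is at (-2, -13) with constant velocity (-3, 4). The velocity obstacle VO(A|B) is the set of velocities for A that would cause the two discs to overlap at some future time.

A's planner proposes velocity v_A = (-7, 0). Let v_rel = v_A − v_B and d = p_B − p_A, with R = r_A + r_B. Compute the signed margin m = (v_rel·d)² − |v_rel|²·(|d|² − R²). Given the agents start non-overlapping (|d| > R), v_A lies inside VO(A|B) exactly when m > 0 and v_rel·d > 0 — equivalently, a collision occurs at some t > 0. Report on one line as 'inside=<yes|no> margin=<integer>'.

d = (-2, -14),  |d|² = 200;  R = 5+1 = 6,  c = 200−6² = 164
v_rel = (-4, -4),  |v_rel|² = 32;  v_rel·d = (-4)·(-2) + (-4)·(-14) = 64
32·t² − 128·t + 164 = 0  ⇒  m = 64² − 32·164 = -1152
m = -1152 < 0,  v_rel·d = 64 > 0  ⇒  outside

inside=no margin=-1152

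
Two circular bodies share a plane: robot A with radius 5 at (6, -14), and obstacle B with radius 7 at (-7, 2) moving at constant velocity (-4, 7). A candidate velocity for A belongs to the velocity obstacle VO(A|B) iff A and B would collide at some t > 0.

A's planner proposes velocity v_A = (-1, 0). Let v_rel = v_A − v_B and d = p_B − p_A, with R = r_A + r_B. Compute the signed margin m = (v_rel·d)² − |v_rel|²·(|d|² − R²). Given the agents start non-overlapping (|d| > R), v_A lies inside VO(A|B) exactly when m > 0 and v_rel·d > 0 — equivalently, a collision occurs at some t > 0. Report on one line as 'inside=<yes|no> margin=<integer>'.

d = (-13, 16),  |d|² = 425;  R = 5+7 = 12,  c = 425−12² = 281
v_rel = (3, -7),  |v_rel|² = 58;  v_rel·d = (3)·(-13) + (-7)·(16) = -151
58·t² + 302·t + 281 = 0  ⇒  m = (-151)² − 58·281 = 6503
m = 6503 > 0,  v_rel·d = -151 < 0  ⇒  outside

inside=no margin=6503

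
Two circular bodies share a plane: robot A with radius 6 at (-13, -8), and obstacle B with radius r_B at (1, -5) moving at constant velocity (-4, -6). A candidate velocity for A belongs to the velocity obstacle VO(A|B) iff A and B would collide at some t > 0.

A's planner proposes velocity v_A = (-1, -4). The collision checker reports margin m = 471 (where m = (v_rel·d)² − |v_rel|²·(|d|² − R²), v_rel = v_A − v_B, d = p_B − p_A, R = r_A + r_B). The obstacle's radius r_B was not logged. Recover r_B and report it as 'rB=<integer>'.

m = 471
d = (14, 3);  v_rel = (3, 2),  |v_rel|² = 13
v_rel×d = (3)·(3) − (2)·(14) = -19
since m = R²·13 − (-19)²:  R² = (361 + 471) / 13 = 64
R = √64 = 8  ⇒  r_B = 8 − 6 = 2

rB=2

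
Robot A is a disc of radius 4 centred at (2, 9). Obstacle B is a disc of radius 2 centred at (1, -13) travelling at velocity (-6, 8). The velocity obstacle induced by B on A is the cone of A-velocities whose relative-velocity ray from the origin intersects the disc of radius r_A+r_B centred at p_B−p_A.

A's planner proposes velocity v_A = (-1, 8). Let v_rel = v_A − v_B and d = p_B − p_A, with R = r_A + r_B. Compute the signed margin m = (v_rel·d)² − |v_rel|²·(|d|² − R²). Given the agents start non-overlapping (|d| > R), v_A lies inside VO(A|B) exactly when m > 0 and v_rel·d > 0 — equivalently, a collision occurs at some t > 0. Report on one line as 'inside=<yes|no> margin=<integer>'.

d = (-1, -22),  |d|² = 485;  R = 4+2 = 6,  c = 485−6² = 449
v_rel = (5, 0),  |v_rel|² = 25;  v_rel·d = (5)·(-1) + (0)·(-22) = -5
25·t² + 10·t + 449 = 0  ⇒  m = (-5)² − 25·449 = -11200
m = -11200 < 0,  v_rel·d = -5 < 0  ⇒  outside

inside=no margin=-11200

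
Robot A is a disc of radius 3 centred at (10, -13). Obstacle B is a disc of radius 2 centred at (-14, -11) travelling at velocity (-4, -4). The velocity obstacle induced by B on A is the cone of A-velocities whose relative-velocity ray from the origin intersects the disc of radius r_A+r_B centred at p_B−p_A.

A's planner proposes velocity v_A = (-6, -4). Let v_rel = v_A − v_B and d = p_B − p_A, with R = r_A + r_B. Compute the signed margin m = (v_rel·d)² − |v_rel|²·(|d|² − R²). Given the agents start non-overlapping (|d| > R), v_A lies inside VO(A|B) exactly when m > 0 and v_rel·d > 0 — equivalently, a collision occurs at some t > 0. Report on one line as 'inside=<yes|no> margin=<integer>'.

d = (-24, 2),  |d|² = 580;  R = 3+2 = 5,  c = 580−5² = 555
v_rel = (-2, 0),  |v_rel|² = 4;  v_rel·d = (-2)·(-24) + (0)·(2) = 48
4·t² − 96·t + 555 = 0  ⇒  m = 48² − 4·555 = 84
m = 84 > 0,  v_rel·d = 48 > 0  ⇒  inside

inside=yes margin=84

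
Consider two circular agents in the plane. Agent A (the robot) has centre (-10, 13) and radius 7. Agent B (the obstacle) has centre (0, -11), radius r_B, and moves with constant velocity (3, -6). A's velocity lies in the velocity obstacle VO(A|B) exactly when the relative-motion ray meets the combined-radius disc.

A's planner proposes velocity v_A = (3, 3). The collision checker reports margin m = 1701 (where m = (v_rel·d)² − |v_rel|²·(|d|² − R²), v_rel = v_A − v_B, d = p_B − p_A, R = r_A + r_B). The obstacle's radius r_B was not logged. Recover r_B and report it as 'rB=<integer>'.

m = 1701
d = (10, -24);  v_rel = (0, 9),  |v_rel|² = 81
v_rel×d = (0)·(-24) − (9)·(10) = -90
since m = R²·81 − (-90)²:  R² = (8100 + 1701) / 81 = 121
R = √121 = 11  ⇒  r_B = 11 − 7 = 4

rB=4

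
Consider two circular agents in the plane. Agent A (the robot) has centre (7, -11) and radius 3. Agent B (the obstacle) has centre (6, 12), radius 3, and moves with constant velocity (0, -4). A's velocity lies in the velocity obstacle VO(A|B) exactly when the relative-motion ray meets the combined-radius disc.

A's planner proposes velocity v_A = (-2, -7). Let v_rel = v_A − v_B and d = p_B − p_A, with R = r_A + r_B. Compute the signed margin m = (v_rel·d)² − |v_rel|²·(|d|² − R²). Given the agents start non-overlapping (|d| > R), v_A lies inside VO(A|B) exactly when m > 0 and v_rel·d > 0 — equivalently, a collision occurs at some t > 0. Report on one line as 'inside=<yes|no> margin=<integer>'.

d = (-1, 23),  |d|² = 530;  R = 3+3 = 6,  c = 530−6² = 494
v_rel = (-2, -3),  |v_rel|² = 13;  v_rel·d = (-2)·(-1) + (-3)·(23) = -67
13·t² + 134·t + 494 = 0  ⇒  m = (-67)² − 13·494 = -1933
m = -1933 < 0,  v_rel·d = -67 < 0  ⇒  outside

inside=no margin=-1933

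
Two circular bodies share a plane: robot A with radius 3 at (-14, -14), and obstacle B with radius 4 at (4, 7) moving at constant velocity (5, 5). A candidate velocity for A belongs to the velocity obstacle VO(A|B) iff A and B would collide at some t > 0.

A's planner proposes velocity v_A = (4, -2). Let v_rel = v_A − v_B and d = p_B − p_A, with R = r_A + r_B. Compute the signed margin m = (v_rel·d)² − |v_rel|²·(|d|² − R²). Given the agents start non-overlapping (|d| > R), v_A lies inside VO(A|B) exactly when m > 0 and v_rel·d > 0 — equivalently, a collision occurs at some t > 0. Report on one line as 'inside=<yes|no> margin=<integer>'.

d = (18, 21),  |d|² = 765;  R = 3+4 = 7,  c = 765−7² = 716
v_rel = (-1, -7),  |v_rel|² = 50;  v_rel·d = (-1)·(18) + (-7)·(21) = -165
50·t² + 330·t + 716 = 0  ⇒  m = (-165)² − 50·716 = -8575
m = -8575 < 0,  v_rel·d = -165 < 0  ⇒  outside

inside=no margin=-8575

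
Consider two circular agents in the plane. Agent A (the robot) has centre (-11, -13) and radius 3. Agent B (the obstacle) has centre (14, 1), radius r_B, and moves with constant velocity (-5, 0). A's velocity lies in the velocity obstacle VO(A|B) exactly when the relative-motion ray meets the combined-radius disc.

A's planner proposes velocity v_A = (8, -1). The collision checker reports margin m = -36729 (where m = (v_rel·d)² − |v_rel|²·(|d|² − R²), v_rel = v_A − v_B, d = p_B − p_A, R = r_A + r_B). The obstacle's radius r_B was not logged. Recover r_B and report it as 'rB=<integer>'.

m = -36729
d = (25, 14);  v_rel = (13, -1),  |v_rel|² = 170
v_rel×d = (13)·(14) − (-1)·(25) = 207
since m = R²·170 − 207²:  R² = (42849 + -36729) / 170 = 36
R = √36 = 6  ⇒  r_B = 6 − 3 = 3

rB=3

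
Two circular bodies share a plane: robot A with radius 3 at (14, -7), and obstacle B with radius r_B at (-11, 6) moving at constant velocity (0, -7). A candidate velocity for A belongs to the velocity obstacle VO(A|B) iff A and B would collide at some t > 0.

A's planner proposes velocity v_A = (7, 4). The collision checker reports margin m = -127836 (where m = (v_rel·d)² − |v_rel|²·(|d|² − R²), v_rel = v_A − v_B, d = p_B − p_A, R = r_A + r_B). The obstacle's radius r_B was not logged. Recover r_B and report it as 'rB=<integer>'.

m = -127836
d = (-25, 13);  v_rel = (7, 11),  |v_rel|² = 170
v_rel×d = (7)·(13) − (11)·(-25) = 366
since m = R²·170 − 366²:  R² = (133956 + -127836) / 170 = 36
R = √36 = 6  ⇒  r_B = 6 − 3 = 3

rB=3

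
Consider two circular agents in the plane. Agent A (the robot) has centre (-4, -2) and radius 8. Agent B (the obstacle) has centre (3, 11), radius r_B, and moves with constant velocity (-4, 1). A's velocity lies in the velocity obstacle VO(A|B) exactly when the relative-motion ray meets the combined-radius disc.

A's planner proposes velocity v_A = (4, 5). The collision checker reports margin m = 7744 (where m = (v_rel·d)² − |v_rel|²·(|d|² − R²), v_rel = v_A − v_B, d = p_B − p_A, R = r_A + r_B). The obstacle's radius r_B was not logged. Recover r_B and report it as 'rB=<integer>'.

m = 7744
d = (7, 13);  v_rel = (8, 4),  |v_rel|² = 80
v_rel×d = (8)·(13) − (4)·(7) = 76
since m = R²·80 − 76²:  R² = (5776 + 7744) / 80 = 169
R = √169 = 13  ⇒  r_B = 13 − 8 = 5

rB=5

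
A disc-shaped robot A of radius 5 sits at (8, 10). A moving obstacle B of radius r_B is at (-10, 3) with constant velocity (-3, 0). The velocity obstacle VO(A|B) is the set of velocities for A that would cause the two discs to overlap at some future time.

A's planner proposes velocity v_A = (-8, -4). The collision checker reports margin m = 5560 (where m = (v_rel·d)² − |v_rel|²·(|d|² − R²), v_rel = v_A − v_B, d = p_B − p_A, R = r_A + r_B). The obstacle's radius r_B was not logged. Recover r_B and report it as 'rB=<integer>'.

m = 5560
d = (-18, -7);  v_rel = (-5, -4),  |v_rel|² = 41
v_rel×d = (-5)·(-7) − (-4)·(-18) = -37
since m = R²·41 − (-37)²:  R² = (1369 + 5560) / 41 = 169
R = √169 = 13  ⇒  r_B = 13 − 5 = 8

rB=8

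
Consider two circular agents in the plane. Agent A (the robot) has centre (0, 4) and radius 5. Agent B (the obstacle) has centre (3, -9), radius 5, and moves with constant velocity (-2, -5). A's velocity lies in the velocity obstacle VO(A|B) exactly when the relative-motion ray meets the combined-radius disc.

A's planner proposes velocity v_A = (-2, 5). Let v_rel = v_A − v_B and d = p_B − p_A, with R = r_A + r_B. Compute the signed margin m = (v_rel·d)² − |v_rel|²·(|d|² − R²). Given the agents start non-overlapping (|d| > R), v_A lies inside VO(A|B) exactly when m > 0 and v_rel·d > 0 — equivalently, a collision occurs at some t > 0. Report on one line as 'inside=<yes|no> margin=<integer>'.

d = (3, -13),  |d|² = 178;  R = 5+5 = 10,  c = 178−10² = 78
v_rel = (0, 10),  |v_rel|² = 100;  v_rel·d = (0)·(3) + (10)·(-13) = -130
100·t² + 260·t + 78 = 0  ⇒  m = (-130)² − 100·78 = 9100
m = 9100 > 0,  v_rel·d = -130 < 0  ⇒  outside

inside=no margin=9100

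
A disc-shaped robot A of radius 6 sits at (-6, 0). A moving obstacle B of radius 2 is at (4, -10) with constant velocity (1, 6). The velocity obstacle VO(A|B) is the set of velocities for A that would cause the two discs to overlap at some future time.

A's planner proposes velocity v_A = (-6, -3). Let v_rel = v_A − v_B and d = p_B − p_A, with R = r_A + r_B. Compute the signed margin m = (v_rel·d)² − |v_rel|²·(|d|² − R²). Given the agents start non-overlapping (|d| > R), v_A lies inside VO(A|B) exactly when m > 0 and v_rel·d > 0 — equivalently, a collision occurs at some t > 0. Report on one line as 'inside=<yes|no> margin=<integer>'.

d = (10, -10),  |d|² = 200;  R = 6+2 = 8,  c = 200−8² = 136
v_rel = (-7, -9),  |v_rel|² = 130;  v_rel·d = (-7)·(10) + (-9)·(-10) = 20
130·t² − 40·t + 136 = 0  ⇒  m = 20² − 130·136 = -17280
m = -17280 < 0,  v_rel·d = 20 > 0  ⇒  outside

inside=no margin=-17280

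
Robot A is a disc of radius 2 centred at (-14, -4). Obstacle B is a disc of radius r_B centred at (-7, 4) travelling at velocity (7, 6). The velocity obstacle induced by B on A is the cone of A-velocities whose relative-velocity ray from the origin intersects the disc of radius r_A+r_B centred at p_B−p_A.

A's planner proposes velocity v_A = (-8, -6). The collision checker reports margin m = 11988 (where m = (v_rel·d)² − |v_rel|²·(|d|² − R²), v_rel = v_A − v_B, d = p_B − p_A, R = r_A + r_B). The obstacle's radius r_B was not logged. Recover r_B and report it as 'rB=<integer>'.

m = 11988
d = (7, 8);  v_rel = (-15, -12),  |v_rel|² = 369
v_rel×d = (-15)·(8) − (-12)·(7) = -36
since m = R²·369 − (-36)²:  R² = (1296 + 11988) / 369 = 36
R = √36 = 6  ⇒  r_B = 6 − 2 = 4

rB=4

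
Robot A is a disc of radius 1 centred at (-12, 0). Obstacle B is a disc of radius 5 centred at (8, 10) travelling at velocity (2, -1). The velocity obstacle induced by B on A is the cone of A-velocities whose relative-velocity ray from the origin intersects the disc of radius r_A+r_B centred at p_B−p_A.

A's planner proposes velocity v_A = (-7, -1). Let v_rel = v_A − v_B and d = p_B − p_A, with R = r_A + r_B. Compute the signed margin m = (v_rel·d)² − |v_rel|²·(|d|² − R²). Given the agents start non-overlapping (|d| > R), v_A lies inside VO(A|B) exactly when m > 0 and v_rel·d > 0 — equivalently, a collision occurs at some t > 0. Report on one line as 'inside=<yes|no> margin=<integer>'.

d = (20, 10),  |d|² = 500;  R = 1+5 = 6,  c = 500−6² = 464
v_rel = (-9, 0),  |v_rel|² = 81;  v_rel·d = (-9)·(20) + (0)·(10) = -180
81·t² + 360·t + 464 = 0  ⇒  m = (-180)² − 81·464 = -5184
m = -5184 < 0,  v_rel·d = -180 < 0  ⇒  outside

inside=no margin=-5184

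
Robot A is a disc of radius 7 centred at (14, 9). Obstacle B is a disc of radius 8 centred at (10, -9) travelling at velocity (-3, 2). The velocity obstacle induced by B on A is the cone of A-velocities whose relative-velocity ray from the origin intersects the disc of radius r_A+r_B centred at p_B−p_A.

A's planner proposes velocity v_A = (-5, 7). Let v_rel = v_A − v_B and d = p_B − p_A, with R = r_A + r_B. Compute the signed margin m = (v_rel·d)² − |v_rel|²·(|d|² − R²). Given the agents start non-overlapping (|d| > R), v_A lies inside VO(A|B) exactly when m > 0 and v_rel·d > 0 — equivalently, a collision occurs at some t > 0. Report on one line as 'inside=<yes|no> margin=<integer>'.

d = (-4, -18),  |d|² = 340;  R = 7+8 = 15,  c = 340−15² = 115
v_rel = (-2, 5),  |v_rel|² = 29;  v_rel·d = (-2)·(-4) + (5)·(-18) = -82
29·t² + 164·t + 115 = 0  ⇒  m = (-82)² − 29·115 = 3389
m = 3389 > 0,  v_rel·d = -82 < 0  ⇒  outside

inside=no margin=3389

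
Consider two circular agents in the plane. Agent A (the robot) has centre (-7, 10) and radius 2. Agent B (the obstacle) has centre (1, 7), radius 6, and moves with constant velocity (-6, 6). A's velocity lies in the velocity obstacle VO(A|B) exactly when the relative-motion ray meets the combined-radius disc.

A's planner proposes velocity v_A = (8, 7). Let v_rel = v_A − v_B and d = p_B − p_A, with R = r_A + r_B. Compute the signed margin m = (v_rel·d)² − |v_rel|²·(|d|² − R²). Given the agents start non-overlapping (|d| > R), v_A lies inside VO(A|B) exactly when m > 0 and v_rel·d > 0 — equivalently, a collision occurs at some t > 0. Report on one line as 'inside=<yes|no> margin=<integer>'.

d = (8, -3),  |d|² = 73;  R = 2+6 = 8,  c = 73−8² = 9
v_rel = (14, 1),  |v_rel|² = 197;  v_rel·d = (14)·(8) + (1)·(-3) = 109
197·t² − 218·t + 9 = 0  ⇒  m = 109² − 197·9 = 10108
m = 10108 > 0,  v_rel·d = 109 > 0  ⇒  inside

inside=yes margin=10108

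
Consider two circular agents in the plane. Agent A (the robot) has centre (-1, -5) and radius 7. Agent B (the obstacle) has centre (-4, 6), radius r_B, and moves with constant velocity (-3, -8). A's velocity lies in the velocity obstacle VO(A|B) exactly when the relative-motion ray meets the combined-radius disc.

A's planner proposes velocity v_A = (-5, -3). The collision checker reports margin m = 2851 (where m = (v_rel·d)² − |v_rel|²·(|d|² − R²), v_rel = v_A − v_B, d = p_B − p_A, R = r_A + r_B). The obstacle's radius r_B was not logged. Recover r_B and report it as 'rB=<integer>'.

m = 2851
d = (-3, 11);  v_rel = (-2, 5),  |v_rel|² = 29
v_rel×d = (-2)·(11) − (5)·(-3) = -7
since m = R²·29 − (-7)²:  R² = (49 + 2851) / 29 = 100
R = √100 = 10  ⇒  r_B = 10 − 7 = 3

rB=3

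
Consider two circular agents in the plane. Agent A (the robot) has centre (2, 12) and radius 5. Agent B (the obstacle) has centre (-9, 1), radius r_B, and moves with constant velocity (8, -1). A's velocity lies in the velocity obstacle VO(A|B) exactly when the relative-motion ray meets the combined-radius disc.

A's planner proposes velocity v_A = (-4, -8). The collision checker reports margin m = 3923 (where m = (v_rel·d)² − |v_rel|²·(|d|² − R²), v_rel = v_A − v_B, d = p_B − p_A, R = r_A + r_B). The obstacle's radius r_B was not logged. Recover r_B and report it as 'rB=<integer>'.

m = 3923
d = (-11, -11);  v_rel = (-12, -7),  |v_rel|² = 193
v_rel×d = (-12)·(-11) − (-7)·(-11) = 55
since m = R²·193 − 55²:  R² = (3025 + 3923) / 193 = 36
R = √36 = 6  ⇒  r_B = 6 − 5 = 1

rB=1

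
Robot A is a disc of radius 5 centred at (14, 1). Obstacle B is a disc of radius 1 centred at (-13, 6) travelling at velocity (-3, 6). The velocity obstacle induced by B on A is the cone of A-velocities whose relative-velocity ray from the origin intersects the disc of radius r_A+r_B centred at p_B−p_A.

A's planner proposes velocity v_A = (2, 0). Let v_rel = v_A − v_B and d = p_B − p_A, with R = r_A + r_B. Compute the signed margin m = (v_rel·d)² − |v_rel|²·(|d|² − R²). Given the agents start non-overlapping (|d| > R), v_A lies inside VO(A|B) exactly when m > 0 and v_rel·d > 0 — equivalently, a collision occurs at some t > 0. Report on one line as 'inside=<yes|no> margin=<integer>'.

d = (-27, 5),  |d|² = 754;  R = 5+1 = 6,  c = 754−6² = 718
v_rel = (5, -6),  |v_rel|² = 61;  v_rel·d = (5)·(-27) + (-6)·(5) = -165
61·t² + 330·t + 718 = 0  ⇒  m = (-165)² − 61·718 = -16573
m = -16573 < 0,  v_rel·d = -165 < 0  ⇒  outside

inside=no margin=-16573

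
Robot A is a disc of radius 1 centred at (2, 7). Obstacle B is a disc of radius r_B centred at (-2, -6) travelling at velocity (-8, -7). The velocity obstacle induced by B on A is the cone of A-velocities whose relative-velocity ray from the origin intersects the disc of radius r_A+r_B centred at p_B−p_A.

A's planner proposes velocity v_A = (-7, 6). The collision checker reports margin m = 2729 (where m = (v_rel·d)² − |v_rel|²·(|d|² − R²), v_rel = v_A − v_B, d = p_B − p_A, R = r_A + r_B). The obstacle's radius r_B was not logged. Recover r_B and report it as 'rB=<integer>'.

m = 2729
d = (-4, -13);  v_rel = (1, 13),  |v_rel|² = 170
v_rel×d = (1)·(-13) − (13)·(-4) = 39
since m = R²·170 − 39²:  R² = (1521 + 2729) / 170 = 25
R = √25 = 5  ⇒  r_B = 5 − 1 = 4

rB=4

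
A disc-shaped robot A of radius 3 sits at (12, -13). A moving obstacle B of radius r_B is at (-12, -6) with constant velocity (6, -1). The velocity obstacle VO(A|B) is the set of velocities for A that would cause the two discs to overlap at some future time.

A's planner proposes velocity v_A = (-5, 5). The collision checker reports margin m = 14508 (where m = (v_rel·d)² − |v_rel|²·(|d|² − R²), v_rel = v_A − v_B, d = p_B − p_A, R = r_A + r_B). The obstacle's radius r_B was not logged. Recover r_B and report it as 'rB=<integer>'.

m = 14508
d = (-24, 7);  v_rel = (-11, 6),  |v_rel|² = 157
v_rel×d = (-11)·(7) − (6)·(-24) = 67
since m = R²·157 − 67²:  R² = (4489 + 14508) / 157 = 121
R = √121 = 11  ⇒  r_B = 11 − 3 = 8

rB=8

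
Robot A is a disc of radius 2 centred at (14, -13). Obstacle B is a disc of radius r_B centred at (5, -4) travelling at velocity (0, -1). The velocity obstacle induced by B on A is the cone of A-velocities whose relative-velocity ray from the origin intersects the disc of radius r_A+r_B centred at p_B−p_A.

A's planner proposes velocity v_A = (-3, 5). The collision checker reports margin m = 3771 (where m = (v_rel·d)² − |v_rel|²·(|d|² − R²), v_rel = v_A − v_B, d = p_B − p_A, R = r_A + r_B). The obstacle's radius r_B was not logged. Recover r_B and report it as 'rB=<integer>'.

m = 3771
d = (-9, 9);  v_rel = (-3, 6),  |v_rel|² = 45
v_rel×d = (-3)·(9) − (6)·(-9) = 27
since m = R²·45 − 27²:  R² = (729 + 3771) / 45 = 100
R = √100 = 10  ⇒  r_B = 10 − 2 = 8

rB=8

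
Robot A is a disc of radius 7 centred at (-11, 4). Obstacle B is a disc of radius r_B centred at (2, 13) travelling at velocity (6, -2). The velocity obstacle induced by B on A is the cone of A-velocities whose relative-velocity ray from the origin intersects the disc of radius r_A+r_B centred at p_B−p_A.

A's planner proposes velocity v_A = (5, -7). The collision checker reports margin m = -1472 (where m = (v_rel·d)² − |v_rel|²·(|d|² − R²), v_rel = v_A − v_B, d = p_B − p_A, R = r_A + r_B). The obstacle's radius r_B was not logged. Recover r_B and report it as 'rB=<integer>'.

m = -1472
d = (13, 9);  v_rel = (-1, -5),  |v_rel|² = 26
v_rel×d = (-1)·(9) − (-5)·(13) = 56
since m = R²·26 − 56²:  R² = (3136 + -1472) / 26 = 64
R = √64 = 8  ⇒  r_B = 8 − 7 = 1

rB=1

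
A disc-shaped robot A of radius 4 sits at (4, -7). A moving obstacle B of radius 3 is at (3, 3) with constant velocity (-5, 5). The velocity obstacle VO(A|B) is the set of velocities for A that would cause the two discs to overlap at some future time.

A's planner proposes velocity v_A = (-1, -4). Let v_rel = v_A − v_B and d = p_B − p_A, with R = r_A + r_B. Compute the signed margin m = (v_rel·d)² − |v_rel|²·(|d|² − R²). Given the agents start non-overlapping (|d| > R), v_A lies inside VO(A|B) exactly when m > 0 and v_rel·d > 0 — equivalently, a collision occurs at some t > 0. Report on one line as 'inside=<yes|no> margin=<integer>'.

d = (-1, 10),  |d|² = 101;  R = 4+3 = 7,  c = 101−7² = 52
v_rel = (4, -9),  |v_rel|² = 97;  v_rel·d = (4)·(-1) + (-9)·(10) = -94
97·t² + 188·t + 52 = 0  ⇒  m = (-94)² − 97·52 = 3792
m = 3792 > 0,  v_rel·d = -94 < 0  ⇒  outside

inside=no margin=3792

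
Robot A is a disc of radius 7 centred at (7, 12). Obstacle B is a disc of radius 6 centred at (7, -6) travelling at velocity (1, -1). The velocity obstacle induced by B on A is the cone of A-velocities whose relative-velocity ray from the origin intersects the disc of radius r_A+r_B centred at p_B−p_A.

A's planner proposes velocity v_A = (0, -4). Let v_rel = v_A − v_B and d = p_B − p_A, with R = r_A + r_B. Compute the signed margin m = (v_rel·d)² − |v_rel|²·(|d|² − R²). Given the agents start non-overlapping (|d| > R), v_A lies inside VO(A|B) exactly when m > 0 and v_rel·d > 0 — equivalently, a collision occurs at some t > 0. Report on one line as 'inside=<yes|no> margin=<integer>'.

d = (0, -18),  |d|² = 324;  R = 7+6 = 13,  c = 324−13² = 155
v_rel = (-1, -3),  |v_rel|² = 10;  v_rel·d = (-1)·(0) + (-3)·(-18) = 54
10·t² − 108·t + 155 = 0  ⇒  m = 54² − 10·155 = 1366
m = 1366 > 0,  v_rel·d = 54 > 0  ⇒  inside

inside=yes margin=1366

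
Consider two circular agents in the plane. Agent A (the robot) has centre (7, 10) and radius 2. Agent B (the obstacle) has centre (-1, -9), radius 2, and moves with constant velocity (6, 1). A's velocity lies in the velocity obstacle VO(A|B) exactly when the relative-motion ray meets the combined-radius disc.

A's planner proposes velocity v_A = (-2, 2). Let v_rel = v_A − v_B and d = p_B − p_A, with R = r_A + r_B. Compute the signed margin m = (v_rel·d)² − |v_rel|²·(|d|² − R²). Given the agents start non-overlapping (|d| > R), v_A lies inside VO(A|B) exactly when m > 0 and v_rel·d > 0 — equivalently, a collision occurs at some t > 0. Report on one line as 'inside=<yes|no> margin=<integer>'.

d = (-8, -19),  |d|² = 425;  R = 2+2 = 4,  c = 425−4² = 409
v_rel = (-8, 1),  |v_rel|² = 65;  v_rel·d = (-8)·(-8) + (1)·(-19) = 45
65·t² − 90·t + 409 = 0  ⇒  m = 45² − 65·409 = -24560
m = -24560 < 0,  v_rel·d = 45 > 0  ⇒  outside

inside=no margin=-24560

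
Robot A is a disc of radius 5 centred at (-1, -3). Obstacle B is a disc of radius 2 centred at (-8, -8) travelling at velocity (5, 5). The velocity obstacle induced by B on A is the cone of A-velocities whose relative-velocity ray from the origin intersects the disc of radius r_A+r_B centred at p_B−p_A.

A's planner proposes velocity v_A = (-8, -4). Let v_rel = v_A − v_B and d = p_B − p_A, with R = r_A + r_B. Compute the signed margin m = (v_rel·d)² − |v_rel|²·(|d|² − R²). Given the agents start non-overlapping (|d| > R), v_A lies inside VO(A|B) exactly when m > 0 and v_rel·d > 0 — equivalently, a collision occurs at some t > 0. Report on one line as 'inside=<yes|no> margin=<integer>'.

d = (-7, -5),  |d|² = 74;  R = 5+2 = 7,  c = 74−7² = 25
v_rel = (-13, -9),  |v_rel|² = 250;  v_rel·d = (-13)·(-7) + (-9)·(-5) = 136
250·t² − 272·t + 25 = 0  ⇒  m = 136² − 250·25 = 12246
m = 12246 > 0,  v_rel·d = 136 > 0  ⇒  inside

inside=yes margin=12246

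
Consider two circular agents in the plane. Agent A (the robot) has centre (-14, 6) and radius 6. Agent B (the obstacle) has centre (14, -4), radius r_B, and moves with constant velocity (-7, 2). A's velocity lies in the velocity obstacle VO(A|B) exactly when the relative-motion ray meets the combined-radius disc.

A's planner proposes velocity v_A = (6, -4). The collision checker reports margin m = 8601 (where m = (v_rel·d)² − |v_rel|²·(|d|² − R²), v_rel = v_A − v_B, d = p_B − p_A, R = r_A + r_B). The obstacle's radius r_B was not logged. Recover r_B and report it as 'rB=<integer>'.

m = 8601
d = (28, -10);  v_rel = (13, -6),  |v_rel|² = 205
v_rel×d = (13)·(-10) − (-6)·(28) = 38
since m = R²·205 − 38²:  R² = (1444 + 8601) / 205 = 49
R = √49 = 7  ⇒  r_B = 7 − 6 = 1

rB=1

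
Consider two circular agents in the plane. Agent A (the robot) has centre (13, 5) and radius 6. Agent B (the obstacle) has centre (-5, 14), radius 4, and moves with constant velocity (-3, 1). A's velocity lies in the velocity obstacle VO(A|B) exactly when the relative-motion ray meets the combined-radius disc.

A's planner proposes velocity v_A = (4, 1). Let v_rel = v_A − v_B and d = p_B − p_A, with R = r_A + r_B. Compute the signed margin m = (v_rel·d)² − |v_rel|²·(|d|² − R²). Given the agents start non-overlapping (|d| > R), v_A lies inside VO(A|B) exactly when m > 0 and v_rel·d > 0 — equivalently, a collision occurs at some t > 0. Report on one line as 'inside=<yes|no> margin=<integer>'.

d = (-18, 9),  |d|² = 405;  R = 6+4 = 10,  c = 405−10² = 305
v_rel = (7, 0),  |v_rel|² = 49;  v_rel·d = (7)·(-18) + (0)·(9) = -126
49·t² + 252·t + 305 = 0  ⇒  m = (-126)² − 49·305 = 931
m = 931 > 0,  v_rel·d = -126 < 0  ⇒  outside

inside=no margin=931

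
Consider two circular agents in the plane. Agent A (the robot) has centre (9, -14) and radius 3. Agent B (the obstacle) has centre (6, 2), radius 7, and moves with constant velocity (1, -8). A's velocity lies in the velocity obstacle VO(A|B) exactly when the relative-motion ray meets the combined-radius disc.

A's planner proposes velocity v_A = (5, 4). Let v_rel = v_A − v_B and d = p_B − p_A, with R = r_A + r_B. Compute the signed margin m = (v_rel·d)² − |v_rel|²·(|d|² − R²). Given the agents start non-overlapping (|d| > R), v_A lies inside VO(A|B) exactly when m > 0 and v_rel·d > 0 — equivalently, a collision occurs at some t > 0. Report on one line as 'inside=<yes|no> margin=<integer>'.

d = (-3, 16),  |d|² = 265;  R = 3+7 = 10,  c = 265−10² = 165
v_rel = (4, 12),  |v_rel|² = 160;  v_rel·d = (4)·(-3) + (12)·(16) = 180
160·t² − 360·t + 165 = 0  ⇒  m = 180² − 160·165 = 6000
m = 6000 > 0,  v_rel·d = 180 > 0  ⇒  inside

inside=yes margin=6000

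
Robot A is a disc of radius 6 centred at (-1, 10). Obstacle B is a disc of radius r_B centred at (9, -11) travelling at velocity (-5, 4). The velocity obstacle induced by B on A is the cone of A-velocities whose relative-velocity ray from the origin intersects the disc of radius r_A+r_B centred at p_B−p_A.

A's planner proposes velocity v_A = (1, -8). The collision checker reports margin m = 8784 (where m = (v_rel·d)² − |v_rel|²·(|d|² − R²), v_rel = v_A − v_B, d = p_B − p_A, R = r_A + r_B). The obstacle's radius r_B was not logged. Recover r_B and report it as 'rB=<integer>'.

m = 8784
d = (10, -21);  v_rel = (6, -12),  |v_rel|² = 180
v_rel×d = (6)·(-21) − (-12)·(10) = -6
since m = R²·180 − (-6)²:  R² = (36 + 8784) / 180 = 49
R = √49 = 7  ⇒  r_B = 7 − 6 = 1

rB=1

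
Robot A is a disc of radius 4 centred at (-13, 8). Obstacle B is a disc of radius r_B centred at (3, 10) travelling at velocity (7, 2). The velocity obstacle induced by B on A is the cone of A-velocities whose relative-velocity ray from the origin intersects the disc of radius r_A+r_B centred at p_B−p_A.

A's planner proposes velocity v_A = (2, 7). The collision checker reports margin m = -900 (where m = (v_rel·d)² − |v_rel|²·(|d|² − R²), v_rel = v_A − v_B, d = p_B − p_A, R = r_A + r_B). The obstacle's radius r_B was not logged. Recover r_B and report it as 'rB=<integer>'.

m = -900
d = (16, 2);  v_rel = (-5, 5),  |v_rel|² = 50
v_rel×d = (-5)·(2) − (5)·(16) = -90
since m = R²·50 − (-90)²:  R² = (8100 + -900) / 50 = 144
R = √144 = 12  ⇒  r_B = 12 − 4 = 8

rB=8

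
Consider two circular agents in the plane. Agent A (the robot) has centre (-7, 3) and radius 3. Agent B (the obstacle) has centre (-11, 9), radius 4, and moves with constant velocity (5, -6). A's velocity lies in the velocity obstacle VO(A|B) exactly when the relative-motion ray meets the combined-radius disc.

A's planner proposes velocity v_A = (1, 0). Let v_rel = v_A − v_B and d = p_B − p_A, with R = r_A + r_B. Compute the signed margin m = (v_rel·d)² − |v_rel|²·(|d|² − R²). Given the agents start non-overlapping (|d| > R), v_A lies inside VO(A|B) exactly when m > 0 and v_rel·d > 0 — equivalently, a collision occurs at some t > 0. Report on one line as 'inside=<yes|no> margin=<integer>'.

d = (-4, 6),  |d|² = 52;  R = 3+4 = 7,  c = 52−7² = 3
v_rel = (-4, 6),  |v_rel|² = 52;  v_rel·d = (-4)·(-4) + (6)·(6) = 52
52·t² − 104·t + 3 = 0  ⇒  m = 52² − 52·3 = 2548
m = 2548 > 0,  v_rel·d = 52 > 0  ⇒  inside

inside=yes margin=2548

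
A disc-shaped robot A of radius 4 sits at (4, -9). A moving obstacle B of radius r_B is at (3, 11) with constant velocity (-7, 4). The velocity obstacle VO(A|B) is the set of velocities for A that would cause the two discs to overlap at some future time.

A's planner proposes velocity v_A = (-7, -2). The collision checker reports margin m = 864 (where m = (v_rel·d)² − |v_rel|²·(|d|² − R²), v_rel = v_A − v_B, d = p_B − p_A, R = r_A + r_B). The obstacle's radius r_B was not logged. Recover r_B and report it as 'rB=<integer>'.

m = 864
d = (-1, 20);  v_rel = (0, -6),  |v_rel|² = 36
v_rel×d = (0)·(20) − (-6)·(-1) = -6
since m = R²·36 − (-6)²:  R² = (36 + 864) / 36 = 25
R = √25 = 5  ⇒  r_B = 5 − 4 = 1

rB=1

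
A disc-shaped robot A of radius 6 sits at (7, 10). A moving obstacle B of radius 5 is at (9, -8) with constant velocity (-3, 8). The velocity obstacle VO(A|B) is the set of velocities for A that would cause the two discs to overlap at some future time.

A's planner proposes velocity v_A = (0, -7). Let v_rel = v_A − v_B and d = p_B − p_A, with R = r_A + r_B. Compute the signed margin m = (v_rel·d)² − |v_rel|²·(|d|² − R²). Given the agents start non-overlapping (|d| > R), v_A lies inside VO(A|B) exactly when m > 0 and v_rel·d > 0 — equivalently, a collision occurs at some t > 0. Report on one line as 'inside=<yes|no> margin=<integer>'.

d = (2, -18),  |d|² = 328;  R = 6+5 = 11,  c = 328−11² = 207
v_rel = (3, -15),  |v_rel|² = 234;  v_rel·d = (3)·(2) + (-15)·(-18) = 276
234·t² − 552·t + 207 = 0  ⇒  m = 276² − 234·207 = 27738
m = 27738 > 0,  v_rel·d = 276 > 0  ⇒  inside

inside=yes margin=27738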